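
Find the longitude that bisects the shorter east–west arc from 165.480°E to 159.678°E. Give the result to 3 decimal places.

Signed shortest Δλ from +165.480° to +159.678° is -5.802°.
Midpoint longitude = +165.480° + (-5.802°)/2 = +165.480° − 2.901° = +162.579°.

162.579°E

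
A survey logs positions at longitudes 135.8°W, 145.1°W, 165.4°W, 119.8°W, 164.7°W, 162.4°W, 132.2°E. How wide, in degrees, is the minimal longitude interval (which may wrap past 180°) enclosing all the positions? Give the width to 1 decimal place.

Sort the longitudes: -165.4°, -164.7°, -162.4°, -145.1°, -135.8°, -119.8°, +132.2°.
Eastward gaps between consecutive values (wrapping around): 0.7°, 2.3°, 17.3°, 9.3°, 16.0°, 252.0°, 62.4°.
Largest gap = 252.0° ⇒ minimal covering band is its complement: 360° − 252.0° = 108.0°.
Band runs from +132.2° eastward to -119.8°, crossing the antimeridian.

108.0°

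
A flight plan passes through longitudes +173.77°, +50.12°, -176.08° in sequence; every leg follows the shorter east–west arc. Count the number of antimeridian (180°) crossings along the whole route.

1

Leg 1: +173.77° → +50.12°, shortest Δλ = -123.65° (west) — does not cross 180°.
Leg 2: +50.12° → -176.08°, shortest Δλ = 133.8° (east) — crosses 180°.
Total crossings: 1.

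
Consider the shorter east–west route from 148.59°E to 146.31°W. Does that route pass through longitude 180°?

Yes

Naïve |-146.31 − 148.59| = 294.9° > 180°, so the shorter arc goes the other way round — across 180°.
Signed shortest Δλ = ((-146.31 − 148.59 + 180) mod 360) − 180 = 65.1°.
Going east by 65.1° from +148.59° passes through 180° before reaching -146.31°.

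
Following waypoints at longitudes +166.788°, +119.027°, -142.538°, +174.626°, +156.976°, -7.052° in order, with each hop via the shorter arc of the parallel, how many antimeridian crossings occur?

Leg 1: +166.788° → +119.027°, shortest Δλ = -47.761° (west) — does not cross 180°.
Leg 2: +119.027° → -142.538°, shortest Δλ = 98.435° (east) — crosses 180°.
Leg 3: -142.538° → +174.626°, shortest Δλ = -42.836° (west) — crosses 180°.
Leg 4: +174.626° → +156.976°, shortest Δλ = -17.65° (west) — does not cross 180°.
Leg 5: +156.976° → -7.052°, shortest Δλ = -164.028° (west) — does not cross 180°.
Total crossings: 2.

2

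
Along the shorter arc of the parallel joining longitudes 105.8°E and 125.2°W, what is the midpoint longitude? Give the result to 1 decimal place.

170.3°E

Signed shortest Δλ from +105.8° to -125.2° is +129.0°.
Midpoint longitude = +105.8° + (+129.0°)/2 = +105.8° + 64.5° = +170.3°.
(The naïve average (+105.8 + -125.2)/2 = -9.7° is on the wrong side of the globe.)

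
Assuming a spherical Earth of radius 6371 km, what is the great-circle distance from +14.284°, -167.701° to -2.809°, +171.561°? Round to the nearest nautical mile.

Δλ = 171.561 − -167.701 = 339.262°; wrapped into (−180°, 180°]: -20.738°.
Δφ = -2.809 − 14.284 = -17.093°.
a = sin²(Δφ/2) + cos φ₁ · cos φ₂ · sin²(Δλ/2) = 0.053442.
c = 2·atan2(√a, √(1−a)) = 0.46657 rad → d = 6371·c ≈ 2972.51 km ≈ 1605.03 nmi.

1605 nmi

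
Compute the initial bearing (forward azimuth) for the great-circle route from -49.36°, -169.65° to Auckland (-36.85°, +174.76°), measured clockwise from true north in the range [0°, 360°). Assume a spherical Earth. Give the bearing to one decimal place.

312.1°

Δλ = 174.76 − -169.65 = 344.41°; wrapped into (−180°, 180°]: -15.59°.
θ = atan2( sin Δλ · cos φ₂ , cos φ₁ · sin φ₂ − sin φ₁ · cos φ₂ · cos Δλ )
  = atan2(-0.21506, 0.19427) = -47.907° → normalised to [0°, 360°): 312.093°.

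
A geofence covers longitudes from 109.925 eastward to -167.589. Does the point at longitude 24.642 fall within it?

No

Band width going east from +109.925° to -167.589°: ((-167.589 − 109.925) mod 360) = 82.486°.
Offset of +24.642° east of the west edge: ((24.642 − 109.925) mod 360) = 274.717°.
274.717° > 82.486° ⇒ outside.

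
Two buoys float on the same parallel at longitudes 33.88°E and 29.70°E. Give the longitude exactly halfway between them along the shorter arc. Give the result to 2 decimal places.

31.79°E

Signed shortest Δλ from +33.88° to +29.70° is -4.18°.
Midpoint longitude = +33.88° + (-4.18°)/2 = +33.88° − 2.09° = +31.79°.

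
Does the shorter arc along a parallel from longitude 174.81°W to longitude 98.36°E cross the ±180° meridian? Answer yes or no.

Naïve |98.36 − -174.81| = 273.17° > 180°, so the shorter arc goes the other way round — across 180°.
Signed shortest Δλ = ((98.36 − -174.81 + 180) mod 360) − 180 = -86.83°.
Going west by 86.83° from -174.81° passes through 180° before reaching +98.36°.

Yes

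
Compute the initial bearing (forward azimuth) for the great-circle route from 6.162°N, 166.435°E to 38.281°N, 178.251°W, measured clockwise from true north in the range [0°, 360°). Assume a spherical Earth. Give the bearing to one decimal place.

Δλ = -178.251 − 166.435 = -344.686°; wrapped into (−180°, 180°]: 15.314°.
θ = atan2( sin Δλ · cos φ₂ , cos φ₁ · sin φ₂ − sin φ₁ · cos φ₂ · cos Δλ )
  = atan2(0.20732, 0.53467) = 21.194° → normalised to [0°, 360°): 21.194°.

21.2°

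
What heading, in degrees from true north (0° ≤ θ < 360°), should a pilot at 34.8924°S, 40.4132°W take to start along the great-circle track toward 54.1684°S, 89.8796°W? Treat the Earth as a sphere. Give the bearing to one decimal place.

Δλ = -89.8796 − -40.4132 = -49.4664°.
θ = atan2( sin Δλ · cos φ₂ , cos φ₁ · sin φ₂ − sin φ₁ · cos φ₂ · cos Δλ )
  = atan2(-0.44492, -0.44736) = -135.157° → normalised to [0°, 360°): 224.843°.

224.8°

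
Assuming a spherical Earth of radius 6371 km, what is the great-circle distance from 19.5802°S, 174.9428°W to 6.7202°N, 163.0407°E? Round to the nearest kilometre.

Δλ = 163.0407 − -174.9428 = 337.9835°; wrapped into (−180°, 180°]: -22.0165°.
Δφ = 6.7202 − -19.5802 = 26.3004°.
a = sin²(Δφ/2) + cos φ₁ · cos φ₂ · sin²(Δλ/2) = 0.085876.
c = 2·atan2(√a, √(1−a)) = 0.59482 rad → d = 6371·c ≈ 3789.61 km.

3790 km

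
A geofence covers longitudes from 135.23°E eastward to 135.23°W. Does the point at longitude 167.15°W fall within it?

Band width going east from +135.23° to -135.23°: ((-135.23 − 135.23) mod 360) = 89.54°.
Offset of -167.15° east of the west edge: ((-167.15 − 135.23) mod 360) = 57.62°.
57.62° ≤ 89.54° ⇒ inside.

Yes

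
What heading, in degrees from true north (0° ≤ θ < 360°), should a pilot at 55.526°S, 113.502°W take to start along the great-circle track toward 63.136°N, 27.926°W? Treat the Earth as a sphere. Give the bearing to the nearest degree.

Δλ = -27.926 − -113.502 = 85.576°.
θ = atan2( sin Δλ · cos φ₂ , cos φ₁ · sin φ₂ − sin φ₁ · cos φ₂ · cos Δλ )
  = atan2(0.45053, 0.53368) = 40.171° → normalised to [0°, 360°): 40.171°.

40°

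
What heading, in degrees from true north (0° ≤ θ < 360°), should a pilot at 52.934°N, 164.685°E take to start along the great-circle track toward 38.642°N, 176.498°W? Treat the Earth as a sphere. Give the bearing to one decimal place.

Δλ = -176.498 − 164.685 = -341.183°; wrapped into (−180°, 180°]: 18.817°.
θ = atan2( sin Δλ · cos φ₂ , cos φ₁ · sin φ₂ − sin φ₁ · cos φ₂ · cos Δλ )
  = atan2(0.25193, -0.21355) = 130.287° → normalised to [0°, 360°): 130.287°.

130.3°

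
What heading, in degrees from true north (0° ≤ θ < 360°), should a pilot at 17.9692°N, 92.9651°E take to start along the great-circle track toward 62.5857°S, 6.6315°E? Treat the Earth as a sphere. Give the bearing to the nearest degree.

Δλ = 6.6315 − 92.9651 = -86.3336°.
θ = atan2( sin Δλ · cos φ₂ , cos φ₁ · sin φ₂ − sin φ₁ · cos φ₂ · cos Δλ )
  = atan2(-0.45948, -0.85348) = -151.704° → normalised to [0°, 360°): 208.296°.

208°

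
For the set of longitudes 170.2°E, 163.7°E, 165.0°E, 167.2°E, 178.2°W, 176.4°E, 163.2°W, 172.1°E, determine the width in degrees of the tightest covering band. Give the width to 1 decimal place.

33.1°

Sort the longitudes: -178.2°, -163.2°, +163.7°, +165.0°, +167.2°, +170.2°, +172.1°, +176.4°.
Eastward gaps between consecutive values (wrapping around): 15.0°, 326.9°, 1.3°, 2.2°, 3.0°, 1.9°, 4.3°, 5.4°.
Largest gap = 326.9° ⇒ minimal covering band is its complement: 360° − 326.9° = 33.1°.
Band runs from +163.7° eastward to -163.2°, crossing the antimeridian.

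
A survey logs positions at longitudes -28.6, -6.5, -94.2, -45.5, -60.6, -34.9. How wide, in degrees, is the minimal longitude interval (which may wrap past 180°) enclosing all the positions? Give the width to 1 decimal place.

87.7°

Sort the longitudes: -94.2°, -60.6°, -45.5°, -34.9°, -28.6°, -6.5°.
Eastward gaps between consecutive values (wrapping around): 33.6°, 15.1°, 10.6°, 6.3°, 22.1°, 272.3°.
Largest gap = 272.3° ⇒ minimal covering band is its complement: 360° − 272.3° = 87.7°.
Band runs from -94.2° eastward to -6.5°.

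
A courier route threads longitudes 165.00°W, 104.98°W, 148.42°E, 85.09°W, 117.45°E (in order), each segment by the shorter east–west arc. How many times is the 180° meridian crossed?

3

Leg 1: -165.00° → -104.98°, shortest Δλ = 60.02° (east) — does not cross 180°.
Leg 2: -104.98° → +148.42°, shortest Δλ = -106.6° (west) — crosses 180°.
Leg 3: +148.42° → -85.09°, shortest Δλ = 126.49° (east) — crosses 180°.
Leg 4: -85.09° → +117.45°, shortest Δλ = -157.46° (west) — crosses 180°.
Total crossings: 3.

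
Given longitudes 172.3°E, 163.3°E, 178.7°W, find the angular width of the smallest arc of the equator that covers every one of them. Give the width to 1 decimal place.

18.0°

Sort the longitudes: -178.7°, +163.3°, +172.3°.
Eastward gaps between consecutive values (wrapping around): 342.0°, 9.0°, 9.0°.
Largest gap = 342.0° ⇒ minimal covering band is its complement: 360° − 342.0° = 18.0°.
Band runs from +163.3° eastward to -178.7°, crossing the antimeridian.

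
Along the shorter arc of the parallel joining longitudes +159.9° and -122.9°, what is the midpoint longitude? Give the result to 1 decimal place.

-161.5°

Signed shortest Δλ from +159.9° to -122.9° is +77.2°.
Midpoint longitude = +159.9° + (+77.2°)/2 = +159.9° + 38.6° = +198.5°.
Normalise into (−180°, 180°]: -161.5°.
(The naïve average (+159.9 + -122.9)/2 = 18.5° is on the wrong side of the globe.)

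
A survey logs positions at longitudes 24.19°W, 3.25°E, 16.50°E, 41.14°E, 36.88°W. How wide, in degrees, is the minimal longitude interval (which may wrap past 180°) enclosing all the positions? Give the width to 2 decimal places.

Sort the longitudes: -36.88°, -24.19°, +3.25°, +16.50°, +41.14°.
Eastward gaps between consecutive values (wrapping around): 12.69°, 27.44°, 13.25°, 24.64°, 281.98°.
Largest gap = 281.98° ⇒ minimal covering band is its complement: 360° − 281.98° = 78.02°.
Band runs from -36.88° eastward to +41.14°.

78.02°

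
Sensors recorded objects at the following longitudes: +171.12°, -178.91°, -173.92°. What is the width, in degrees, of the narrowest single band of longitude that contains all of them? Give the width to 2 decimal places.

14.96°

Sort the longitudes: -178.91°, -173.92°, +171.12°.
Eastward gaps between consecutive values (wrapping around): 4.99°, 345.04°, 9.97°.
Largest gap = 345.04° ⇒ minimal covering band is its complement: 360° − 345.04° = 14.96°.
Band runs from +171.12° eastward to -173.92°, crossing the antimeridian.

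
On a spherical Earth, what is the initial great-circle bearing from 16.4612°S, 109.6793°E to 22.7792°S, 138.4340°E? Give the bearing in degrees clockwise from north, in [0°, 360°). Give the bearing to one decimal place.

Δλ = 138.4340 − 109.6793 = 28.7547°.
θ = atan2( sin Δλ · cos φ₂ , cos φ₁ · sin φ₂ − sin φ₁ · cos φ₂ · cos Δλ )
  = atan2(0.44354, -0.14226) = 107.783° → normalised to [0°, 360°): 107.783°.

107.8°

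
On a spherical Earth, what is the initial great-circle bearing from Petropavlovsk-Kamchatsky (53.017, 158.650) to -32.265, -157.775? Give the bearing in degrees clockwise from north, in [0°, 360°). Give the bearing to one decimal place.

144.3°

Δλ = -157.775 − 158.650 = -316.425°; wrapped into (−180°, 180°]: 43.575°.
θ = atan2( sin Δλ · cos φ₂ , cos φ₁ · sin φ₂ − sin φ₁ · cos φ₂ · cos Δλ )
  = atan2(0.58287, -0.81050) = 144.278° → normalised to [0°, 360°): 144.278°.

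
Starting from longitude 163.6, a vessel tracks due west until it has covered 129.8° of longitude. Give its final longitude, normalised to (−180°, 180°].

+33.8°

Start at +163.6°; shift −129.8° → +33.8°.
+33.8° already lies in (−180°, 180°].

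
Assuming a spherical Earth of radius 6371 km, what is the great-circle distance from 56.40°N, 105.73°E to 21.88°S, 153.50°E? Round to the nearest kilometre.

9786 km

Δλ = 153.50 − 105.73 = 47.77°.
Δφ = -21.88 − 56.40 = -78.28°.
a = sin²(Δφ/2) + cos φ₁ · cos φ₂ · sin²(Δλ/2) = 0.482626.
c = 2·atan2(√a, √(1−a)) = 1.53604 rad → d = 6371·c ≈ 9786.12 km.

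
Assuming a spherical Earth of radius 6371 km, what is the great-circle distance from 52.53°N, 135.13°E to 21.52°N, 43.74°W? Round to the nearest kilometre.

11780 km

Δλ = -43.74 − 135.13 = -178.87°.
Δφ = 21.52 − 52.53 = -31.01°.
a = sin²(Δφ/2) + cos φ₁ · cos φ₂ · sin²(Δλ/2) = 0.637344.
c = 2·atan2(√a, √(1−a)) = 1.84906 rad → d = 6371·c ≈ 11780.37 km.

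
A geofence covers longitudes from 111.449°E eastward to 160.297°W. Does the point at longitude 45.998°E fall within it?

No

Band width going east from +111.449° to -160.297°: ((-160.297 − 111.449) mod 360) = 88.254°.
Offset of +45.998° east of the west edge: ((45.998 − 111.449) mod 360) = 294.549°.
294.549° > 88.254° ⇒ outside.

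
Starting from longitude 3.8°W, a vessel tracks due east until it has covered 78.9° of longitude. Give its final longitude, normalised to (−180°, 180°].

Start at -3.8°; shift +78.9° → +75.1°.
+75.1° already lies in (−180°, 180°].

75.1°E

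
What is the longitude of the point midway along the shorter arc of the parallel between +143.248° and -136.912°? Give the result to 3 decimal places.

Signed shortest Δλ from +143.248° to -136.912° is +79.840°.
Midpoint longitude = +143.248° + (+79.840°)/2 = +143.248° + 39.920° = +183.168°.
Normalise into (−180°, 180°]: -176.832°.
(The naïve average (+143.248 + -136.912)/2 = 3.168° is on the wrong side of the globe.)

-176.832°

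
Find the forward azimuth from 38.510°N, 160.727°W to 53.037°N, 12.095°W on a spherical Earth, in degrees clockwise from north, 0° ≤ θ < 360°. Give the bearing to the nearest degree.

Δλ = -12.095 − -160.727 = 148.632°.
θ = atan2( sin Δλ · cos φ₂ , cos φ₁ · sin φ₂ − sin φ₁ · cos φ₂ · cos Δλ )
  = atan2(0.31300, 0.94491) = 18.327° → normalised to [0°, 360°): 18.327°.

18°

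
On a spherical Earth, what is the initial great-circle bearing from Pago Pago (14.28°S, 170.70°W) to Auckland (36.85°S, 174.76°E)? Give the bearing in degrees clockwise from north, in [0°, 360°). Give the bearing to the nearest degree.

Δλ = 174.76 − -170.70 = 345.46°; wrapped into (−180°, 180°]: -14.54°.
θ = atan2( sin Δλ · cos φ₂ , cos φ₁ · sin φ₂ − sin φ₁ · cos φ₂ · cos Δλ )
  = atan2(-0.20090, -0.39013) = -152.754° → normalised to [0°, 360°): 207.246°.

207°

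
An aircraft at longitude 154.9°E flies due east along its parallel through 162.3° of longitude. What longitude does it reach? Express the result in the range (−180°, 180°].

42.8°W

Start at +154.9°; shift +162.3° → +317.2°.
+317.2° lies outside (−180°, 180°]; subtract 360° → -42.8°.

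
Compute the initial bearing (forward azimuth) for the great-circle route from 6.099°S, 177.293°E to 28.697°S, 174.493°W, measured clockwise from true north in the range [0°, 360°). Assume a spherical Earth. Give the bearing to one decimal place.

Δλ = -174.493 − 177.293 = -351.786°; wrapped into (−180°, 180°]: 8.214°.
θ = atan2( sin Δλ · cos φ₂ , cos φ₁ · sin φ₂ − sin φ₁ · cos φ₂ · cos Δλ )
  = atan2(0.12532, -0.38522) = 161.979° → normalised to [0°, 360°): 161.979°.

162.0°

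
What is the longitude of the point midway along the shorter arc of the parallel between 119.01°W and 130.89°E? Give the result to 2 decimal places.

Signed shortest Δλ from -119.01° to +130.89° is -110.10°.
Midpoint longitude = -119.01° + (-110.10°)/2 = -119.01° − 55.05° = -174.06°.
(The naïve average (-119.01 + +130.89)/2 = 5.94° is on the wrong side of the globe.)

174.06°W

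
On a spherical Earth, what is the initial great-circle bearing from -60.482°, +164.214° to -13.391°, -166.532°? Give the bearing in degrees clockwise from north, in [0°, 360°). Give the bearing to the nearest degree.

37°

Δλ = -166.532 − 164.214 = -330.746°; wrapped into (−180°, 180°]: 29.254°.
θ = atan2( sin Δλ · cos φ₂ , cos φ₁ · sin φ₂ − sin φ₁ · cos φ₂ · cos Δλ )
  = atan2(0.47540, 0.62447) = 37.281° → normalised to [0°, 360°): 37.281°.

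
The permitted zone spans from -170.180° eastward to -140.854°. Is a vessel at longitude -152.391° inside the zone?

Yes

Band width going east from -170.180° to -140.854°: ((-140.854 − -170.180) mod 360) = 29.326°.
Offset of -152.391° east of the west edge: ((-152.391 − -170.180) mod 360) = 17.789°.
17.789° ≤ 29.326° ⇒ inside.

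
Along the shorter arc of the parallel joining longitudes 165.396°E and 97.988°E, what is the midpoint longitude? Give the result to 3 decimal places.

Signed shortest Δλ from +165.396° to +97.988° is -67.408°.
Midpoint longitude = +165.396° + (-67.408°)/2 = +165.396° − 33.704° = +131.692°.

131.692°E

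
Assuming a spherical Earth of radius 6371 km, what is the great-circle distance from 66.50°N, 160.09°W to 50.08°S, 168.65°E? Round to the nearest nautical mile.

7144 nmi

Δλ = 168.65 − -160.09 = 328.74°; wrapped into (−180°, 180°]: -31.26°.
Δφ = -50.08 − 66.50 = -116.58°.
a = sin²(Δφ/2) + cos φ₁ · cos φ₂ · sin²(Δλ/2) = 0.742298.
c = 2·atan2(√a, √(1−a)) = 2.07670 rad → d = 6371·c ≈ 13230.64 km ≈ 7143.97 nmi.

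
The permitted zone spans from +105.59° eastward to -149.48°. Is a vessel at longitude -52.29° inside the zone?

No

Band width going east from +105.59° to -149.48°: ((-149.48 − 105.59) mod 360) = 104.93°.
Offset of -52.29° east of the west edge: ((-52.29 − 105.59) mod 360) = 202.12°.
202.12° > 104.93° ⇒ outside.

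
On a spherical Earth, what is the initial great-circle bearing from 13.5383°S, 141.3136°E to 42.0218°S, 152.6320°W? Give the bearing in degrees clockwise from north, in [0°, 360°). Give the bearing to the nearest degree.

131°

Δλ = -152.6320 − 141.3136 = -293.9456°; wrapped into (−180°, 180°]: 66.0544°.
θ = atan2( sin Δλ · cos φ₂ , cos φ₁ · sin φ₂ − sin φ₁ · cos φ₂ · cos Δλ )
  = atan2(0.67895, -0.58023) = 130.517° → normalised to [0°, 360°): 130.517°.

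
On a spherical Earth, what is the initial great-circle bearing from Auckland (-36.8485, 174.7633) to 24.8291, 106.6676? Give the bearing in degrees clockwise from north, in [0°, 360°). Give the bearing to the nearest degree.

303°

Δλ = 106.6676 − 174.7633 = -68.0957°.
θ = atan2( sin Δλ · cos φ₂ , cos φ₁ · sin φ₂ − sin φ₁ · cos φ₂ · cos Δλ )
  = atan2(-0.84205, 0.53907) = -57.373° → normalised to [0°, 360°): 302.627°.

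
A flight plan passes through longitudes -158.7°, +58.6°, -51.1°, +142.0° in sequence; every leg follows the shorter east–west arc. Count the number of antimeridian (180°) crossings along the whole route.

2

Leg 1: -158.7° → +58.6°, shortest Δλ = -142.7° (west) — crosses 180°.
Leg 2: +58.6° → -51.1°, shortest Δλ = -109.7° (west) — does not cross 180°.
Leg 3: -51.1° → +142.0°, shortest Δλ = -166.9° (west) — crosses 180°.
Total crossings: 2.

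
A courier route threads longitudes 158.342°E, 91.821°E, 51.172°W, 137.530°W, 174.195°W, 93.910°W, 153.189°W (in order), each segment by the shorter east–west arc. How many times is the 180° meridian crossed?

Leg 1: +158.342° → +91.821°, shortest Δλ = -66.521° (west) — does not cross 180°.
Leg 2: +91.821° → -51.172°, shortest Δλ = -142.993° (west) — does not cross 180°.
Leg 3: -51.172° → -137.530°, shortest Δλ = -86.358° (west) — does not cross 180°.
Leg 4: -137.530° → -174.195°, shortest Δλ = -36.665° (west) — does not cross 180°.
Leg 5: -174.195° → -93.910°, shortest Δλ = 80.285° (east) — does not cross 180°.
Leg 6: -93.910° → -153.189°, shortest Δλ = -59.279° (west) — does not cross 180°.
Total crossings: 0.

0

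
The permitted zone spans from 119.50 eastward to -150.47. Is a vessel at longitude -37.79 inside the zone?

No

Band width going east from +119.50° to -150.47°: ((-150.47 − 119.50) mod 360) = 90.03°.
Offset of -37.79° east of the west edge: ((-37.79 − 119.50) mod 360) = 202.71°.
202.71° > 90.03° ⇒ outside.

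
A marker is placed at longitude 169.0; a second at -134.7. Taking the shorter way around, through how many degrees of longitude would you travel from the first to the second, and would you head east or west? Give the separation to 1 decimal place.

Raw difference: -134.7 − 169.0 = -303.7°.
Normalise into (−180°, 180°]: -303.7° + 360° = 56.3°.
Positive ⇒ the second point lies to the east; separation 56.3°.

56.3° east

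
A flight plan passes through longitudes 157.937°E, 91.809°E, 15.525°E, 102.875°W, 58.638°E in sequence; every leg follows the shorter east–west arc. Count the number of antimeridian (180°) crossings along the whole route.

Leg 1: +157.937° → +91.809°, shortest Δλ = -66.128° (west) — does not cross 180°.
Leg 2: +91.809° → +15.525°, shortest Δλ = -76.284° (west) — does not cross 180°.
Leg 3: +15.525° → -102.875°, shortest Δλ = -118.4° (west) — does not cross 180°.
Leg 4: -102.875° → +58.638°, shortest Δλ = 161.513° (east) — does not cross 180°.
Total crossings: 0.

0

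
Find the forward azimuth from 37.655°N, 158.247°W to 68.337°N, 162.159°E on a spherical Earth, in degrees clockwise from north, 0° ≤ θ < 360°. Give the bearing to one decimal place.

337.3°

Δλ = 162.159 − -158.247 = 320.406°; wrapped into (−180°, 180°]: -39.594°.
θ = atan2( sin Δλ · cos φ₂ , cos φ₁ · sin φ₂ − sin φ₁ · cos φ₂ · cos Δλ )
  = atan2(-0.23527, 0.56201) = -22.716° → normalised to [0°, 360°): 337.284°.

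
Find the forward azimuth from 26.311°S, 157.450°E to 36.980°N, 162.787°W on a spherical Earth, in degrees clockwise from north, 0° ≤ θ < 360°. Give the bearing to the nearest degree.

32°

Δλ = -162.787 − 157.450 = -320.237°; wrapped into (−180°, 180°]: 39.763°.
θ = atan2( sin Δλ · cos φ₂ , cos φ₁ · sin φ₂ − sin φ₁ · cos φ₂ · cos Δλ )
  = atan2(0.51095, 0.81140) = 32.199° → normalised to [0°, 360°): 32.199°.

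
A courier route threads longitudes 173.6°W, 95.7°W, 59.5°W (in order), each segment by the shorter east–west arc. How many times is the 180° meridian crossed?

0

Leg 1: -173.6° → -95.7°, shortest Δλ = 77.9° (east) — does not cross 180°.
Leg 2: -95.7° → -59.5°, shortest Δλ = 36.2° (east) — does not cross 180°.
Total crossings: 0.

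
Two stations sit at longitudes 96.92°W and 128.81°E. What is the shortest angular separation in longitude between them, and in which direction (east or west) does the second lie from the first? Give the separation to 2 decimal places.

134.27° west

Raw difference: 128.81 − -96.92 = 225.73°.
Normalise into (−180°, 180°]: 225.73° − 360° = -134.27°.
Negative ⇒ the second point lies to the west; separation 134.27°.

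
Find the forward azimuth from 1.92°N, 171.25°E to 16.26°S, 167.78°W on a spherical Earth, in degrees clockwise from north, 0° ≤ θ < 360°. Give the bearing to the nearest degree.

132°

Δλ = -167.78 − 171.25 = -339.03°; wrapped into (−180°, 180°]: 20.97°.
θ = atan2( sin Δλ · cos φ₂ , cos φ₁ · sin φ₂ − sin φ₁ · cos φ₂ · cos Δλ )
  = atan2(0.34356, -0.30987) = 132.048° → normalised to [0°, 360°): 132.048°.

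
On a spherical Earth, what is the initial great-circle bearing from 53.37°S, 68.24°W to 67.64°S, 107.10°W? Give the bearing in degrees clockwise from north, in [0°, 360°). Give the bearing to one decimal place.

217.2°

Δλ = -107.10 − -68.24 = -38.86°.
θ = atan2( sin Δλ · cos φ₂ , cos φ₁ · sin φ₂ − sin φ₁ · cos φ₂ · cos Δλ )
  = atan2(-0.23869, -0.31406) = -142.765° → normalised to [0°, 360°): 217.235°.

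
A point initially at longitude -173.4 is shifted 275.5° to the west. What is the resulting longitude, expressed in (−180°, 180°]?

Start at -173.4°; shift −275.5° → -448.9°.
-448.9° lies outside (−180°, 180°]; add 360° → -88.9°.

-88.9°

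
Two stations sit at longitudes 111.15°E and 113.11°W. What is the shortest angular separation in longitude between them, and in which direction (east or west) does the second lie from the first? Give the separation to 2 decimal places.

135.74° east

Raw difference: -113.11 − 111.15 = -224.26°.
Normalise into (−180°, 180°]: -224.26° + 360° = 135.74°.
Positive ⇒ the second point lies to the east; separation 135.74°.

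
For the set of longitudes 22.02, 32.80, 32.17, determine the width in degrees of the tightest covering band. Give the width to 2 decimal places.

Sort the longitudes: +22.02°, +32.17°, +32.80°.
Eastward gaps between consecutive values (wrapping around): 10.15°, 0.63°, 349.22°.
Largest gap = 349.22° ⇒ minimal covering band is its complement: 360° − 349.22° = 10.78°.
Band runs from +22.02° eastward to +32.80°.

10.78°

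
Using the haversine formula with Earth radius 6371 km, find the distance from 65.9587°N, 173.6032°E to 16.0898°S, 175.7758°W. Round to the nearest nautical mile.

4950 nmi

Δλ = -175.7758 − 173.6032 = -349.3790°; wrapped into (−180°, 180°]: 10.6210°.
Δφ = -16.0898 − 65.9587 = -82.0485°.
a = sin²(Δφ/2) + cos φ₁ · cos φ₂ · sin²(Δλ/2) = 0.434186.
c = 2·atan2(√a, √(1−a)) = 1.43878 rad → d = 6371·c ≈ 9166.50 km ≈ 4949.51 nmi.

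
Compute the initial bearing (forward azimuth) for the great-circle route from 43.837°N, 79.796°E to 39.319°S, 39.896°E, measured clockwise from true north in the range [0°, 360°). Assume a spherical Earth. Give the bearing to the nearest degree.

Δλ = 39.896 − 79.796 = -39.900°.
θ = atan2( sin Δλ · cos φ₂ , cos φ₁ · sin φ₂ − sin φ₁ · cos φ₂ · cos Δλ )
  = atan2(-0.49624, -0.86812) = -150.246° → normalised to [0°, 360°): 209.754°.

210°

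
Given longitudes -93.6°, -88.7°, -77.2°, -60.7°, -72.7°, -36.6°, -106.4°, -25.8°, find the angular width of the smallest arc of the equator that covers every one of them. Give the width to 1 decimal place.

80.6°

Sort the longitudes: -106.4°, -93.6°, -88.7°, -77.2°, -72.7°, -60.7°, -36.6°, -25.8°.
Eastward gaps between consecutive values (wrapping around): 12.8°, 4.9°, 11.5°, 4.5°, 12.0°, 24.1°, 10.8°, 279.4°.
Largest gap = 279.4° ⇒ minimal covering band is its complement: 360° − 279.4° = 80.6°.
Band runs from -106.4° eastward to -25.8°.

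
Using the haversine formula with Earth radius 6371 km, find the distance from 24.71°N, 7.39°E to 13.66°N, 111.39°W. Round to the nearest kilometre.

Δλ = -111.39 − 7.39 = -118.78°.
Δφ = 13.66 − 24.71 = -11.05°.
a = sin²(Δφ/2) + cos φ₁ · cos φ₂ · sin²(Δλ/2) = 0.663136.
c = 2·atan2(√a, √(1−a)) = 1.90315 rad → d = 6371·c ≈ 12124.99 km.

12125 km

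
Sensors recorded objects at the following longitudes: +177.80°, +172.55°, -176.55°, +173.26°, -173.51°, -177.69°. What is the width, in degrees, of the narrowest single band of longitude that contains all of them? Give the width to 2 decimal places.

Sort the longitudes: -177.69°, -176.55°, -173.51°, +172.55°, +173.26°, +177.80°.
Eastward gaps between consecutive values (wrapping around): 1.14°, 3.04°, 346.06°, 0.71°, 4.54°, 4.51°.
Largest gap = 346.06° ⇒ minimal covering band is its complement: 360° − 346.06° = 13.94°.
Band runs from +172.55° eastward to -173.51°, crossing the antimeridian.

13.94°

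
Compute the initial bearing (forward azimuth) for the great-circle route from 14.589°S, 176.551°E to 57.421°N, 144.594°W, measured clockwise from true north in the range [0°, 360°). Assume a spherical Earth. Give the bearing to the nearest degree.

20°

Δλ = -144.594 − 176.551 = -321.145°; wrapped into (−180°, 180°]: 38.855°.
θ = atan2( sin Δλ · cos φ₂ , cos φ₁ · sin φ₂ − sin φ₁ · cos φ₂ · cos Δλ )
  = atan2(0.33780, 0.92110) = 20.140° → normalised to [0°, 360°): 20.140°.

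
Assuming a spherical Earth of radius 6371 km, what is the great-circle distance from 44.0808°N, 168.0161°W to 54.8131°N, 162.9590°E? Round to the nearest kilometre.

2389 km

Δλ = 162.9590 − -168.0161 = 330.9751°; wrapped into (−180°, 180°]: -29.0249°.
Δφ = 54.8131 − 44.0808 = 10.7323°.
a = sin²(Δφ/2) + cos φ₁ · cos φ₂ · sin²(Δλ/2) = 0.034740.
c = 2·atan2(√a, √(1−a)) = 0.37497 rad → d = 6371·c ≈ 2388.92 km.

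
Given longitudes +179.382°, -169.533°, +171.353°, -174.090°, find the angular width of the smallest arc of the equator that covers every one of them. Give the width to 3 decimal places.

Sort the longitudes: -174.090°, -169.533°, +171.353°, +179.382°.
Eastward gaps between consecutive values (wrapping around): 4.557°, 340.886°, 8.029°, 6.528°.
Largest gap = 340.886° ⇒ minimal covering band is its complement: 360° − 340.886° = 19.114°.
Band runs from +171.353° eastward to -169.533°, crossing the antimeridian.

19.114°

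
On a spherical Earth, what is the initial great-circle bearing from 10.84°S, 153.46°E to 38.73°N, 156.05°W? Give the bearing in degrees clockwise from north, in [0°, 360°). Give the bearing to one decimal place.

Δλ = -156.05 − 153.46 = -309.51°; wrapped into (−180°, 180°]: 50.49°.
θ = atan2( sin Δλ · cos φ₂ , cos φ₁ · sin φ₂ − sin φ₁ · cos φ₂ · cos Δλ )
  = atan2(0.60186, 0.70783) = 40.374° → normalised to [0°, 360°): 40.374°.

40.4°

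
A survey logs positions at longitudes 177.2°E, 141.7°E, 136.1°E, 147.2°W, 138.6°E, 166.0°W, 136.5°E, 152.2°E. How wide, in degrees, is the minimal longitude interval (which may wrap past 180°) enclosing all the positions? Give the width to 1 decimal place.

Sort the longitudes: -166.0°, -147.2°, +136.1°, +136.5°, +138.6°, +141.7°, +152.2°, +177.2°.
Eastward gaps between consecutive values (wrapping around): 18.8°, 283.3°, 0.4°, 2.1°, 3.1°, 10.5°, 25.0°, 16.8°.
Largest gap = 283.3° ⇒ minimal covering band is its complement: 360° − 283.3° = 76.7°.
Band runs from +136.1° eastward to -147.2°, crossing the antimeridian.

76.7°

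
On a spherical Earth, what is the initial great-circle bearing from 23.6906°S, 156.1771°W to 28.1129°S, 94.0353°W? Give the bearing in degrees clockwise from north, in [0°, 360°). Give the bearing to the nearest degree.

Δλ = -94.0353 − -156.1771 = 62.1418°.
θ = atan2( sin Δλ · cos φ₂ , cos φ₁ · sin φ₂ − sin φ₁ · cos φ₂ · cos Δλ )
  = atan2(0.77980, -0.26590) = 108.828° → normalised to [0°, 360°): 108.828°.

109°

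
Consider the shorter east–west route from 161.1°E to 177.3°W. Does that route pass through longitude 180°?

Naïve |-177.3 − 161.1| = 338.4° > 180°, so the shorter arc goes the other way round — across 180°.
Signed shortest Δλ = ((-177.3 − 161.1 + 180) mod 360) − 180 = 21.6°.
Going east by 21.6° from +161.1° passes through 180° before reaching -177.3°.

Yes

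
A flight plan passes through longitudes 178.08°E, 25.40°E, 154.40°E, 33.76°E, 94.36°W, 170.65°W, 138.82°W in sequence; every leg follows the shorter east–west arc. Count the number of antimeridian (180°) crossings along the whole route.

0

Leg 1: +178.08° → +25.40°, shortest Δλ = -152.68° (west) — does not cross 180°.
Leg 2: +25.40° → +154.40°, shortest Δλ = 129.0° (east) — does not cross 180°.
Leg 3: +154.40° → +33.76°, shortest Δλ = -120.64° (west) — does not cross 180°.
Leg 4: +33.76° → -94.36°, shortest Δλ = -128.12° (west) — does not cross 180°.
Leg 5: -94.36° → -170.65°, shortest Δλ = -76.29° (west) — does not cross 180°.
Leg 6: -170.65° → -138.82°, shortest Δλ = 31.83° (east) — does not cross 180°.
Total crossings: 0.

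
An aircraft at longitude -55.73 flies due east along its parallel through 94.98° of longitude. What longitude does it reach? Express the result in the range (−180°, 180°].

+39.25°

Start at -55.73°; shift +94.98° → +39.25°.
+39.25° already lies in (−180°, 180°].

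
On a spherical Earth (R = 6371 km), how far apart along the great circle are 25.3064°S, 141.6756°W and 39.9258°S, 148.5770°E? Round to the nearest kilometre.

Δλ = 148.5770 − -141.6756 = 290.2526°; wrapped into (−180°, 180°]: -69.7474°.
Δφ = -39.9258 − -25.3064 = -14.6194°.
a = sin²(Δφ/2) + cos φ₁ · cos φ₂ · sin²(Δλ/2) = 0.242836.
c = 2·atan2(√a, √(1−a)) = 1.03057 rad → d = 6371·c ≈ 6565.78 km.

6566 km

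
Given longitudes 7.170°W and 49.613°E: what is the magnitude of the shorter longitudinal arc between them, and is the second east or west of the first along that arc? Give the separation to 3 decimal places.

56.783° east

Raw difference: 49.613 − -7.170 = 56.783°.
Normalise into (−180°, 180°]: 56.783° stays 56.783°.
Positive ⇒ the second point lies to the east; separation 56.783°.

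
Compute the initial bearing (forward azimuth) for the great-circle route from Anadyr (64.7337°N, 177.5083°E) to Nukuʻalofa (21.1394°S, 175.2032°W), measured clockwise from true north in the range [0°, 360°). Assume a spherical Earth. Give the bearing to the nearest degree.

Δλ = -175.2032 − 177.5083 = -352.7115°; wrapped into (−180°, 180°]: 7.2885°.
θ = atan2( sin Δλ · cos φ₂ , cos φ₁ · sin φ₂ − sin φ₁ · cos φ₂ · cos Δλ )
  = atan2(0.11833, -0.99059) = 173.188° → normalised to [0°, 360°): 173.188°.

173°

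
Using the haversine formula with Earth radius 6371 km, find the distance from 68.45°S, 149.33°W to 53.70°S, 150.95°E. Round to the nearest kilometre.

Δλ = 150.95 − -149.33 = 300.28°; wrapped into (−180°, 180°]: -59.72°.
Δφ = -53.70 − -68.45 = 14.75°.
a = sin²(Δφ/2) + cos φ₁ · cos φ₂ · sin²(Δλ/2) = 0.070381.
c = 2·atan2(√a, √(1−a)) = 0.53702 rad → d = 6371·c ≈ 3421.34 km.

3421 km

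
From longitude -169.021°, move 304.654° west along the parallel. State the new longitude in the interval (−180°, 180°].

-113.675°

Start at -169.021°; shift −304.654° → -473.675°.
-473.675° lies outside (−180°, 180°]; add 360° → -113.675°.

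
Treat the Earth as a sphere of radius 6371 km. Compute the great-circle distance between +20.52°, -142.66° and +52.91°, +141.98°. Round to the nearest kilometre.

7229 km

Δλ = 141.98 − -142.66 = 284.64°; wrapped into (−180°, 180°]: -75.36°.
Δφ = 52.91 − 20.52 = 32.39°.
a = sin²(Δφ/2) + cos φ₁ · cos φ₂ · sin²(Δλ/2) = 0.288816.
c = 2·atan2(√a, √(1−a)) = 1.13474 rad → d = 6371·c ≈ 7229.42 km.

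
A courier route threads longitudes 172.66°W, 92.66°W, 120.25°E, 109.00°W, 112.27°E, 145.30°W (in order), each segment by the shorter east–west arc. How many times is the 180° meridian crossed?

Leg 1: -172.66° → -92.66°, shortest Δλ = 80.0° (east) — does not cross 180°.
Leg 2: -92.66° → +120.25°, shortest Δλ = -147.09° (west) — crosses 180°.
Leg 3: +120.25° → -109.00°, shortest Δλ = 130.75° (east) — crosses 180°.
Leg 4: -109.00° → +112.27°, shortest Δλ = -138.73° (west) — crosses 180°.
Leg 5: +112.27° → -145.30°, shortest Δλ = 102.43° (east) — crosses 180°.
Total crossings: 4.

4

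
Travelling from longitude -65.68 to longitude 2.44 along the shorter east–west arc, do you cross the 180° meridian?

Signed shortest Δλ = ((2.44 − -65.68 + 180) mod 360) − 180 = 68.12°.
Going east by 68.12° from -65.68° reaches +2.44° without touching 180°.

No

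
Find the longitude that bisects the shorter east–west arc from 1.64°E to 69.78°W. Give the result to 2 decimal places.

Signed shortest Δλ from +1.64° to -69.78° is -71.42°.
Midpoint longitude = +1.64° + (-71.42°)/2 = +1.64° − 35.71° = -34.07°.

34.07°W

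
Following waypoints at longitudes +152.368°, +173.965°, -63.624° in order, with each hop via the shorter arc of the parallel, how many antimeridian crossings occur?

1

Leg 1: +152.368° → +173.965°, shortest Δλ = 21.597° (east) — does not cross 180°.
Leg 2: +173.965° → -63.624°, shortest Δλ = 122.411° (east) — crosses 180°.
Total crossings: 1.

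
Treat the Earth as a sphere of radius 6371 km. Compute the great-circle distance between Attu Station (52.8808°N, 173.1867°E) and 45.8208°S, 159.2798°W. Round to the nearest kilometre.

Δλ = -159.2798 − 173.1867 = -332.4665°; wrapped into (−180°, 180°]: 27.5335°.
Δφ = -45.8208 − 52.8808 = -98.7016°.
a = sin²(Δφ/2) + cos φ₁ · cos φ₂ · sin²(Δλ/2) = 0.599461.
c = 2·atan2(√a, √(1−a)) = 1.77105 rad → d = 6371·c ≈ 11283.38 km.

11283 km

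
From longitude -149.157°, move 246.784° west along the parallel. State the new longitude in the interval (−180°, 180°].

Start at -149.157°; shift −246.784° → -395.941°.
-395.941° lies outside (−180°, 180°]; add 360° → -35.941°.

-35.941°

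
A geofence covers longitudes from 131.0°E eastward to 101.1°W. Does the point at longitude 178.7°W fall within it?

Band width going east from +131.0° to -101.1°: ((-101.1 − 131.0) mod 360) = 127.9°.
Offset of -178.7° east of the west edge: ((-178.7 − 131.0) mod 360) = 50.3°.
50.3° ≤ 127.9° ⇒ inside.

Yes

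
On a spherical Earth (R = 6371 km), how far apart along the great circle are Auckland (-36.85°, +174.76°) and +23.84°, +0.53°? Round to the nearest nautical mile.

9971 nmi

Δλ = 0.53 − 174.76 = -174.23°.
Δφ = 23.84 − -36.85 = 60.69°.
a = sin²(Δφ/2) + cos φ₁ · cos φ₂ · sin²(Δλ/2) = 0.985311.
c = 2·atan2(√a, √(1−a)) = 2.89860 rad → d = 6371·c ≈ 18466.99 km ≈ 9971.37 nmi.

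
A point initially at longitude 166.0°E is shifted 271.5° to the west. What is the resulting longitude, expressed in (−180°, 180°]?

Start at +166.0°; shift −271.5° → -105.5°.
-105.5° already lies in (−180°, 180°].

105.5°W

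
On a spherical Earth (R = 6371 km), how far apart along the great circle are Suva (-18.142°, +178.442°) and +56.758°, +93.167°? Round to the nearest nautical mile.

6158 nmi

Δλ = 93.167 − 178.442 = -85.275°.
Δφ = 56.758 − -18.142 = 74.900°.
a = sin²(Δφ/2) + cos φ₁ · cos φ₂ · sin²(Δλ/2) = 0.608755.
c = 2·atan2(√a, √(1−a)) = 1.79006 rad → d = 6371·c ≈ 11404.47 km ≈ 6157.92 nmi.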